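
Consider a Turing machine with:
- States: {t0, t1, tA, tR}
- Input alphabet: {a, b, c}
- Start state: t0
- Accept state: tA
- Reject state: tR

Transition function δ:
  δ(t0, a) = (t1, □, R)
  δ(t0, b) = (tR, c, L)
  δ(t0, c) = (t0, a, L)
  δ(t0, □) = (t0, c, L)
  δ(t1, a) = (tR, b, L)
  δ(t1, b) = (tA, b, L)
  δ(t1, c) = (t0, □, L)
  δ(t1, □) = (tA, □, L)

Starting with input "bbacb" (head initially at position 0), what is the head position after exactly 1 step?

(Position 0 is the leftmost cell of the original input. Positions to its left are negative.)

Execution trace (head position shown):
Step 0: [t0]bbacb  (head at position 0)
Step 1: move left → [tR]□cbacb  (head at position -1)

After 1 step, the head is at position -1.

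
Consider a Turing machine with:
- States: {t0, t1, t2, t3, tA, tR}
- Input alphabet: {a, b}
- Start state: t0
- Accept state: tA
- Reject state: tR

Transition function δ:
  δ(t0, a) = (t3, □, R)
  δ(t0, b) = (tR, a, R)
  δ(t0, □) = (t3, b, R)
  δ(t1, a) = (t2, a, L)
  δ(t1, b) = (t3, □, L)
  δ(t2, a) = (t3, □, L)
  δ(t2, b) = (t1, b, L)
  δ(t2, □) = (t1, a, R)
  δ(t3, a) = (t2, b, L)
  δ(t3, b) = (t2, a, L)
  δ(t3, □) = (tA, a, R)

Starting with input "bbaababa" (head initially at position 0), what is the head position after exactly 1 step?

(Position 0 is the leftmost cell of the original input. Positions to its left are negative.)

Execution trace (head position shown):
Step 0: [t0]bbaababa  (head at position 0)
Step 1: move right → a[tR]baababa  (head at position 1)

After 1 step, the head is at position 1.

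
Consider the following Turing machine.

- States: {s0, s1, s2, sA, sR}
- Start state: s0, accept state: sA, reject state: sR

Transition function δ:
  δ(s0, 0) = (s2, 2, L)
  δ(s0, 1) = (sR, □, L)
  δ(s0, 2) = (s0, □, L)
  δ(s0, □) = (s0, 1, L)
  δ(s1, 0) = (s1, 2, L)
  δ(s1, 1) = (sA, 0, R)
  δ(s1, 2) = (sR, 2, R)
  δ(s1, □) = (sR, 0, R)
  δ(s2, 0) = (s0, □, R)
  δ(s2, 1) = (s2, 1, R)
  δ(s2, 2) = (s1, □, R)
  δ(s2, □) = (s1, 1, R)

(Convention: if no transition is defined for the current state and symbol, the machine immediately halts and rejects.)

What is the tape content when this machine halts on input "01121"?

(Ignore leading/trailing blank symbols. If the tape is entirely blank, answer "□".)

Execution trace:
Initial: [s0]01121
Step 1: δ(s0, 0) = (s2, 2, L) → [s2]□21121
Step 2: δ(s2, □) = (s1, 1, R) → 1[s1]21121
Step 3: δ(s1, 2) = (sR, 2, R) → 12[sR]1121

The machine reaches the reject state sR and halts.

Final tape (ignoring leading/trailing blanks): 121121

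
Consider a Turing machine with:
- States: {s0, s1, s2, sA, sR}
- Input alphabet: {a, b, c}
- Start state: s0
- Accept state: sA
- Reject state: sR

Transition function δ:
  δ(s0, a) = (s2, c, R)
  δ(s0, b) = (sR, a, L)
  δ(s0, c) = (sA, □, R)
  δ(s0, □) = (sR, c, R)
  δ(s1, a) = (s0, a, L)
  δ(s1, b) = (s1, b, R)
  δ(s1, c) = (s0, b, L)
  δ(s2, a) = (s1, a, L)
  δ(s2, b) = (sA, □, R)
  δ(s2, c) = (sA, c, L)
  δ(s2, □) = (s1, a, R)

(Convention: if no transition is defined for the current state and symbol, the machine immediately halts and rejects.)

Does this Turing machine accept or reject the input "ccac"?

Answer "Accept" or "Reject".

Execution trace:
Initial: [s0]ccac
Step 1: δ(s0, c) = (sA, □, R) → □[sA]cac

The machine reaches the accept state sA and halts.

Answer: Accept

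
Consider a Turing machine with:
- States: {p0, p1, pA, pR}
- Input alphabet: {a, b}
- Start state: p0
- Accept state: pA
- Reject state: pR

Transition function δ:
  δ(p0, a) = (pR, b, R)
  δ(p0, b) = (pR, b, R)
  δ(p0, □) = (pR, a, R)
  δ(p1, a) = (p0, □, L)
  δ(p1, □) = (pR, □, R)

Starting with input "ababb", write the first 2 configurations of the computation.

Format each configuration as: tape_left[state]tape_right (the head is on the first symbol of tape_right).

Transitions applied:
Step 1: δ(p0, a) = (pR, b, R)

The first 2 configurations are:
[p0]ababb ⊢ b[pR]babb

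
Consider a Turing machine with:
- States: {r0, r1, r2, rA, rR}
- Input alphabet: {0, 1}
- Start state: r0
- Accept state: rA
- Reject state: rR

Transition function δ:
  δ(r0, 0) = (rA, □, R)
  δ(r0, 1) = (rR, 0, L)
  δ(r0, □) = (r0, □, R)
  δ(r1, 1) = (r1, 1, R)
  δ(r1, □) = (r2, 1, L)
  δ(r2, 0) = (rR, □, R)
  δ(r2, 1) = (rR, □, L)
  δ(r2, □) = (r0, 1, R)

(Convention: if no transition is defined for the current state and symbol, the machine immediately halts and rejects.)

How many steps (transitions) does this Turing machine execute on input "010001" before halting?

Execution trace:
Initial: [r0]010001
Step 1: δ(r0, 0) = (rA, □, R) → □[rA]10001

The machine reaches the accept state rA and halts.

The machine executed 1 step before halting.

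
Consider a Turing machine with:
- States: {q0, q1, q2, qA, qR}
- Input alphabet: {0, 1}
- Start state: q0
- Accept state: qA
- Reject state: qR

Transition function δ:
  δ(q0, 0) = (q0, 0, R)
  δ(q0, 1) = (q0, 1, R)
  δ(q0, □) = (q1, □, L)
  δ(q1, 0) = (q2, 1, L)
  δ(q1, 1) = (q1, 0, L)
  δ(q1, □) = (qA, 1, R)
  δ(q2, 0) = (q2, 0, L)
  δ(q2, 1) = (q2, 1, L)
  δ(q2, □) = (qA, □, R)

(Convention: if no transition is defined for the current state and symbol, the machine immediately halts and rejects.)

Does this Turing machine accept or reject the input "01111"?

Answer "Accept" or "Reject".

Execution trace:
Initial: [q0]01111
Step 1: δ(q0, 0) = (q0, 0, R) → 0[q0]1111
Step 2: δ(q0, 1) = (q0, 1, R) → 01[q0]111
Step 3: δ(q0, 1) = (q0, 1, R) → 011[q0]11
Step 4: δ(q0, 1) = (q0, 1, R) → 0111[q0]1
Step 5: δ(q0, 1) = (q0, 1, R) → 01111[q0]□
Step 6: δ(q0, □) = (q1, □, L) → 0111[q1]1□
Step 7: δ(q1, 1) = (q1, 0, L) → 011[q1]10□
Step 8: δ(q1, 1) = (q1, 0, L) → 01[q1]100□
Step 9: δ(q1, 1) = (q1, 0, L) → 0[q1]1000□
Step 10: δ(q1, 1) = (q1, 0, L) → [q1]00000□
Step 11: δ(q1, 0) = (q2, 1, L) → [q2]□10000□
Step 12: δ(q2, □) = (qA, □, R) → □[qA]10000□

The machine reaches the accept state qA and halts.

Answer: Accept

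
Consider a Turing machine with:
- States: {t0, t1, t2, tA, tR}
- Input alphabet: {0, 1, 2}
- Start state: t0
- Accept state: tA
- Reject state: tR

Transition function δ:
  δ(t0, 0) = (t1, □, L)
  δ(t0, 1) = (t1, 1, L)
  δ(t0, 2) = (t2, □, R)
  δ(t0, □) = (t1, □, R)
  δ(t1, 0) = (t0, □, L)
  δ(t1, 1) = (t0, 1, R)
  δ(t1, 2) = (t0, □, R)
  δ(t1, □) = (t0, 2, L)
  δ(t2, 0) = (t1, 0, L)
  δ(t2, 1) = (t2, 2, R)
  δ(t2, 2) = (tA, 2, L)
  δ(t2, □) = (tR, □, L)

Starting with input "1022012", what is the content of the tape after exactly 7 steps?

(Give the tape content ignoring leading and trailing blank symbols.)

Execution trace:
Initial: [t0]1022012
Step 1: δ(t0, 1) = (t1, 1, L) → [t1]□1022012
Step 2: δ(t1, □) = (t0, 2, L) → [t0]□21022012
Step 3: δ(t0, □) = (t1, □, R) → □[t1]21022012
Step 4: δ(t1, 2) = (t0, □, R) → □□[t0]1022012
Step 5: δ(t0, 1) = (t1, 1, L) → □[t1]□1022012
Step 6: δ(t1, □) = (t0, 2, L) → [t0]□21022012
Step 7: δ(t0, □) = (t1, □, R) → □[t1]21022012

After 7 steps, the tape (ignoring leading/trailing blanks) is: 21022012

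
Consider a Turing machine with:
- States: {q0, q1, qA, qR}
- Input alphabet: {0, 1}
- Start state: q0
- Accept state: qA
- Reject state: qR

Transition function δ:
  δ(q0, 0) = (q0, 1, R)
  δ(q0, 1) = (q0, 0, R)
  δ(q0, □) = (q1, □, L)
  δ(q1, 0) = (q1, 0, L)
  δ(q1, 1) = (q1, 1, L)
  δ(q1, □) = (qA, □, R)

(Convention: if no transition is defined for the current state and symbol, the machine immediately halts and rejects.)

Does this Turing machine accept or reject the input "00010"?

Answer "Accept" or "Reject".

Execution trace:
Initial: [q0]00010
Step 1: δ(q0, 0) = (q0, 1, R) → 1[q0]0010
Step 2: δ(q0, 0) = (q0, 1, R) → 11[q0]010
Step 3: δ(q0, 0) = (q0, 1, R) → 111[q0]10
Step 4: δ(q0, 1) = (q0, 0, R) → 1110[q0]0
Step 5: δ(q0, 0) = (q0, 1, R) → 11101[q0]□
Step 6: δ(q0, □) = (q1, □, L) → 1110[q1]1□
Step 7: δ(q1, 1) = (q1, 1, L) → 111[q1]01□
Step 8: δ(q1, 0) = (q1, 0, L) → 11[q1]101□
Step 9: δ(q1, 1) = (q1, 1, L) → 1[q1]1101□
Step 10: δ(q1, 1) = (q1, 1, L) → [q1]11101□
Step 11: δ(q1, 1) = (q1, 1, L) → [q1]□11101□
Step 12: δ(q1, □) = (qA, □, R) → □[qA]11101□

The machine reaches the accept state qA and halts.

Answer: Accept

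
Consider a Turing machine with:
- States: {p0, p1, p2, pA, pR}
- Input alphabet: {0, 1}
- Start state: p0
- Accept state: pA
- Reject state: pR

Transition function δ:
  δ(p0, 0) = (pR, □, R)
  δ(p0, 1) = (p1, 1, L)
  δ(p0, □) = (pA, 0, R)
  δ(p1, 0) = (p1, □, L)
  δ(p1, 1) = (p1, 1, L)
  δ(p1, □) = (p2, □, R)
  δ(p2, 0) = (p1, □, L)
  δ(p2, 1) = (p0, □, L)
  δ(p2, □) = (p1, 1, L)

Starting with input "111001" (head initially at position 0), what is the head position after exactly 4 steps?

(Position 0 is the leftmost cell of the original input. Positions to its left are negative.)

Execution trace (head position shown):
Step 0: [p0]111001  (head at position 0)
Step 1: move left → [p1]□111001  (head at position -1)
Step 2: move right → □[p2]111001  (head at position 0)
Step 3: move left → [p0]□□11001  (head at position -1)
Step 4: move right → 0[pA]□11001  (head at position 0)

After 4 steps, the head is at position 0.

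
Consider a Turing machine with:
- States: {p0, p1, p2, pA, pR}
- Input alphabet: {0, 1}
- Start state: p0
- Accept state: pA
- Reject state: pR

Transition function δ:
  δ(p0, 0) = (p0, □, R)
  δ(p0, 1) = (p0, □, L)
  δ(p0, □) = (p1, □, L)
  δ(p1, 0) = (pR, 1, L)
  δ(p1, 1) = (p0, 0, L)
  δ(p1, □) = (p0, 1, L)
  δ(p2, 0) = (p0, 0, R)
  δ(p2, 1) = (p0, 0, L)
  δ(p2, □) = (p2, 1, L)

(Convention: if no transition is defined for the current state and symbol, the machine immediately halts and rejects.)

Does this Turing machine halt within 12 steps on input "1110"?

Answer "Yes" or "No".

Execution trace:
Initial: [p0]1110
Step 1: δ(p0, 1) = (p0, □, L) → [p0]□□110
Step 2: δ(p0, □) = (p1, □, L) → [p1]□□□110
Step 3: δ(p1, □) = (p0, 1, L) → [p0]□1□□110
Step 4: δ(p0, □) = (p1, □, L) → [p1]□□1□□110
Step 5: δ(p1, □) = (p0, 1, L) → [p0]□1□1□□110
Step 6: δ(p0, □) = (p1, □, L) → [p1]□□1□1□□110
Step 7: δ(p1, □) = (p0, 1, L) → [p0]□1□1□1□□110
Step 8: δ(p0, □) = (p1, □, L) → [p1]□□1□1□1□□110
Step 9: δ(p1, □) = (p0, 1, L) → [p0]□1□1□1□1□□110
Step 10: δ(p0, □) = (p1, □, L) → [p1]□□1□1□1□1□□110
Step 11: δ(p1, □) = (p0, 1, L) → [p0]□1□1□1□1□1□□110
Step 12: δ(p0, □) = (p1, □, L) → [p1]□□1□1□1□1□1□□110

The machine has not reached a halting state after 12 steps.
The machine did not halt within the 12-step bound.

Answer: No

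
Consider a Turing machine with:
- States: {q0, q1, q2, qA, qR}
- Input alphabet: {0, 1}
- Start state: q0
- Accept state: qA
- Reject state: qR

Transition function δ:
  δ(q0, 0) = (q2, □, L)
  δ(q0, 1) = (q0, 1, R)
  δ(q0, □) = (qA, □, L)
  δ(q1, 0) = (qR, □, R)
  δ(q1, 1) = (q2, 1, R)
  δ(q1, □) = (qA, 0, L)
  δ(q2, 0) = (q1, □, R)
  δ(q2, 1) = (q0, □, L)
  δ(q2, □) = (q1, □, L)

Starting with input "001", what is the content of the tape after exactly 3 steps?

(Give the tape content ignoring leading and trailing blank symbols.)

Execution trace:
Initial: [q0]001
Step 1: δ(q0, 0) = (q2, □, L) → [q2]□□01
Step 2: δ(q2, □) = (q1, □, L) → [q1]□□□01
Step 3: δ(q1, □) = (qA, 0, L) → [qA]□0□□01

The machine reaches the accept state qA and halts.

After 3 steps, the tape (ignoring leading/trailing blanks) is: 0□□01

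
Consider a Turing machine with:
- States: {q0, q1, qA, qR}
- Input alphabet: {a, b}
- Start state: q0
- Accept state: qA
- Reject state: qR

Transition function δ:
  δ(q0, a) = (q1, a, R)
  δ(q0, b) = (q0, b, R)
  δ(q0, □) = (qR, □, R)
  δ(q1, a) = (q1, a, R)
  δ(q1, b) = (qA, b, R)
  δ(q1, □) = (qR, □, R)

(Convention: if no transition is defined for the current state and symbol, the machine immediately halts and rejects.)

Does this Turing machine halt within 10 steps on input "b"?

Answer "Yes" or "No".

Execution trace:
Initial: [q0]b
Step 1: δ(q0, b) = (q0, b, R) → b[q0]□
Step 2: δ(q0, □) = (qR, □, R) → b□[qR]□

The machine reaches the reject state qR and halts.
The machine halted after 2 steps (within the 10-step bound).

Answer: Yes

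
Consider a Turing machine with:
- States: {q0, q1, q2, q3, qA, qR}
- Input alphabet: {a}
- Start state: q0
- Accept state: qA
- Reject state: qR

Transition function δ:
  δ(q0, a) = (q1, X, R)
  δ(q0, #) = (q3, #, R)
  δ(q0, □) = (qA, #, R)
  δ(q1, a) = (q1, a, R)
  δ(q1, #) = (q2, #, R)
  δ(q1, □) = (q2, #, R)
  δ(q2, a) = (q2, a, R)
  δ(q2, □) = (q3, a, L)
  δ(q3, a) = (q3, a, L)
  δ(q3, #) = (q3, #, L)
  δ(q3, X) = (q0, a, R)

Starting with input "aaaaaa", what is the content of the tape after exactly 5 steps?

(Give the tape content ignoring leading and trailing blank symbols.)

Execution trace:
Initial: [q0]aaaaaa
Step 1: δ(q0, a) = (q1, X, R) → X[q1]aaaaa
Step 2: δ(q1, a) = (q1, a, R) → Xa[q1]aaaa
Step 3: δ(q1, a) = (q1, a, R) → Xaa[q1]aaa
Step 4: δ(q1, a) = (q1, a, R) → Xaaa[q1]aa
Step 5: δ(q1, a) = (q1, a, R) → Xaaaa[q1]a

After 5 steps, the tape (ignoring leading/trailing blanks) is: Xaaaaa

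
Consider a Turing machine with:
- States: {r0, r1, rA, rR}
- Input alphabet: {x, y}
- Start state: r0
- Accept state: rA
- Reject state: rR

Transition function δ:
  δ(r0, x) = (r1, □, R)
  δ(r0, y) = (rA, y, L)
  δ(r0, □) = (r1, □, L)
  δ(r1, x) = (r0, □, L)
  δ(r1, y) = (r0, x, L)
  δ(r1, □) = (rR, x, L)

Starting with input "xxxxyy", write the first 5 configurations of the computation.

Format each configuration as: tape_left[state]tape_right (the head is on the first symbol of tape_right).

Transitions applied:
Step 1: δ(r0, x) = (r1, □, R)
Step 2: δ(r1, x) = (r0, □, L)
Step 3: δ(r0, □) = (r1, □, L)
Step 4: δ(r1, □) = (rR, x, L)

The first 5 configurations are:
[r0]xxxxyy ⊢ □[r1]xxxyy ⊢ [r0]□□xxyy ⊢ [r1]□□□xxyy ⊢ [rR]□x□□xxyy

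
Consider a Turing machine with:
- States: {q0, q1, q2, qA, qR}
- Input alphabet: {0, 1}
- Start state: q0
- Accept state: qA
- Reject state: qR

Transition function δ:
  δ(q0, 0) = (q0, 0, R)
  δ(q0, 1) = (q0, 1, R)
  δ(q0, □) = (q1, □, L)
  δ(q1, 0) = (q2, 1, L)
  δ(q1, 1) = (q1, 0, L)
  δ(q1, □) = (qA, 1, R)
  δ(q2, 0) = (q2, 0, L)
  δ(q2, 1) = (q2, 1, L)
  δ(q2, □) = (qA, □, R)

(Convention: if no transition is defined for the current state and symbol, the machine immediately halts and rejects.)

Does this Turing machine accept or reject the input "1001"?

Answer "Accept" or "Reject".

Execution trace:
Initial: [q0]1001
Step 1: δ(q0, 1) = (q0, 1, R) → 1[q0]001
Step 2: δ(q0, 0) = (q0, 0, R) → 10[q0]01
Step 3: δ(q0, 0) = (q0, 0, R) → 100[q0]1
Step 4: δ(q0, 1) = (q0, 1, R) → 1001[q0]□
Step 5: δ(q0, □) = (q1, □, L) → 100[q1]1□
Step 6: δ(q1, 1) = (q1, 0, L) → 10[q1]00□
Step 7: δ(q1, 0) = (q2, 1, L) → 1[q2]010□
Step 8: δ(q2, 0) = (q2, 0, L) → [q2]1010□
Step 9: δ(q2, 1) = (q2, 1, L) → [q2]□1010□
Step 10: δ(q2, □) = (qA, □, R) → □[qA]1010□

The machine reaches the accept state qA and halts.

Answer: Accept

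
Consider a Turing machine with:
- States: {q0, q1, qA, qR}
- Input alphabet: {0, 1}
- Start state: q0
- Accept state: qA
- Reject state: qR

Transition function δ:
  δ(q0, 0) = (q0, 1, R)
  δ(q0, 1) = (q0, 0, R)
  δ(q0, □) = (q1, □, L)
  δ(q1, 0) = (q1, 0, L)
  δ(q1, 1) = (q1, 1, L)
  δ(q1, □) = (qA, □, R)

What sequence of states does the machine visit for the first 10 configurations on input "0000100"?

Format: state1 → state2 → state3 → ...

Execution trace:
Initial: [q0]0000100
Step 1: δ(q0, 0) = (q0, 1, R) → 1[q0]000100
Step 2: δ(q0, 0) = (q0, 1, R) → 11[q0]00100
Step 3: δ(q0, 0) = (q0, 1, R) → 111[q0]0100
Step 4: δ(q0, 0) = (q0, 1, R) → 1111[q0]100
Step 5: δ(q0, 1) = (q0, 0, R) → 11110[q0]00
Step 6: δ(q0, 0) = (q0, 1, R) → 111101[q0]0
Step 7: δ(q0, 0) = (q0, 1, R) → 1111011[q0]□
Step 8: δ(q0, □) = (q1, □, L) → 111101[q1]1□
Step 9: δ(q1, 1) = (q1, 1, L) → 11110[q1]11□

State sequence: q0 → q0 → q0 → q0 → q0 → q0 → q0 → q0 → q1 → q1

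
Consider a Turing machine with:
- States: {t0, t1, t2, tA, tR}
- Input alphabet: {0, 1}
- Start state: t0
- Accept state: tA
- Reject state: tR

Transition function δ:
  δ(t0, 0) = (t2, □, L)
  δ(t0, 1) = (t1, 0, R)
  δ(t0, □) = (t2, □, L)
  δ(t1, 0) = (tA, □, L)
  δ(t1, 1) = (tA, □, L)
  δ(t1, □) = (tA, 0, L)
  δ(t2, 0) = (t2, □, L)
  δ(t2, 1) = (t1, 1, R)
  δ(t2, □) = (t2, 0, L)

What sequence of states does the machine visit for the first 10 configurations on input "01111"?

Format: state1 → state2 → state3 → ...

Execution trace:
Initial: [t0]01111
Step 1: δ(t0, 0) = (t2, □, L) → [t2]□□1111
Step 2: δ(t2, □) = (t2, 0, L) → [t2]□0□1111
Step 3: δ(t2, □) = (t2, 0, L) → [t2]□00□1111
Step 4: δ(t2, □) = (t2, 0, L) → [t2]□000□1111
Step 5: δ(t2, □) = (t2, 0, L) → [t2]□0000□1111
Step 6: δ(t2, □) = (t2, 0, L) → [t2]□00000□1111
Step 7: δ(t2, □) = (t2, 0, L) → [t2]□000000□1111
Step 8: δ(t2, □) = (t2, 0, L) → [t2]□0000000□1111
Step 9: δ(t2, □) = (t2, 0, L) → [t2]□00000000□1111

State sequence: t0 → t2 → t2 → t2 → t2 → t2 → t2 → t2 → t2 → t2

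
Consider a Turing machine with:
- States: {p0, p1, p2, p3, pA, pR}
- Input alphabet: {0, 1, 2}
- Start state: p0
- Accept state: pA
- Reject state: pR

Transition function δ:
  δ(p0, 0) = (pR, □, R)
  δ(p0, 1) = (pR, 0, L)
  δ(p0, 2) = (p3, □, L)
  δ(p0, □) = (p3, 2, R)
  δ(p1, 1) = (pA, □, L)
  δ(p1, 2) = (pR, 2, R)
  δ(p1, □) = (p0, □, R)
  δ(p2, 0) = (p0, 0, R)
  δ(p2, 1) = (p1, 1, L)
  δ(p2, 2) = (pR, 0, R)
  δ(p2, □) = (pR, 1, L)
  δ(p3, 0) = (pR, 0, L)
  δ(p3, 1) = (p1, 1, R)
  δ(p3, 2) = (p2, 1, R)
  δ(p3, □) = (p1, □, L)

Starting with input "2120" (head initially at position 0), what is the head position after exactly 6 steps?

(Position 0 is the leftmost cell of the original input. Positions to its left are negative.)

Execution trace (head position shown):
Step 0: [p0]2120  (head at position 0)
Step 1: move left → [p3]□□120  (head at position -1)
Step 2: move left → [p1]□□□120  (head at position -2)
Step 3: move right → □[p0]□□120  (head at position -1)
Step 4: move right → □2[p3]□120  (head at position 0)
Step 5: move left → □[p1]2□120  (head at position -1)
Step 6: move right → □2[pR]□120  (head at position 0)

After 6 steps, the head is at position 0.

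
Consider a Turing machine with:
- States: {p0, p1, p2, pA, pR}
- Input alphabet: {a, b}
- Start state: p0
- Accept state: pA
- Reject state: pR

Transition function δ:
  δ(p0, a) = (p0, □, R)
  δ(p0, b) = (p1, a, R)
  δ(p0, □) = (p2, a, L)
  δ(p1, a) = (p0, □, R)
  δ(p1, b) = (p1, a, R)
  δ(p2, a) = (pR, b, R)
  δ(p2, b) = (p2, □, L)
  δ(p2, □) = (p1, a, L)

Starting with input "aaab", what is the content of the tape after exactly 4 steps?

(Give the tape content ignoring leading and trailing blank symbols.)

Execution trace:
Initial: [p0]aaab
Step 1: δ(p0, a) = (p0, □, R) → □[p0]aab
Step 2: δ(p0, a) = (p0, □, R) → □□[p0]ab
Step 3: δ(p0, a) = (p0, □, R) → □□□[p0]b
Step 4: δ(p0, b) = (p1, a, R) → □□□a[p1]□

No transition is defined for δ(p1, □). By convention the machine halts and rejects.

After 4 steps, the tape (ignoring leading/trailing blanks) is: a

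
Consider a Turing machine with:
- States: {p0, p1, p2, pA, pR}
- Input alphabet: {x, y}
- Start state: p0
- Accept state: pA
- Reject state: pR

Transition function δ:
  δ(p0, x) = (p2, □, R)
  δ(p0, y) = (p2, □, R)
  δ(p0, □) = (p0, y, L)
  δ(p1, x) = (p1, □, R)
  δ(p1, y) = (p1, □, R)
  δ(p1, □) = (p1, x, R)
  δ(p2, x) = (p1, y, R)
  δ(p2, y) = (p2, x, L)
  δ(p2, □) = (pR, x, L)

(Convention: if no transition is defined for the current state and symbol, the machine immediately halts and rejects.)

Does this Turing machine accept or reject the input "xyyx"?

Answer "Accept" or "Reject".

Execution trace:
Initial: [p0]xyyx
Step 1: δ(p0, x) = (p2, □, R) → □[p2]yyx
Step 2: δ(p2, y) = (p2, x, L) → [p2]□xyx
Step 3: δ(p2, □) = (pR, x, L) → [pR]□xxyx

The machine reaches the reject state pR and halts.

Answer: Reject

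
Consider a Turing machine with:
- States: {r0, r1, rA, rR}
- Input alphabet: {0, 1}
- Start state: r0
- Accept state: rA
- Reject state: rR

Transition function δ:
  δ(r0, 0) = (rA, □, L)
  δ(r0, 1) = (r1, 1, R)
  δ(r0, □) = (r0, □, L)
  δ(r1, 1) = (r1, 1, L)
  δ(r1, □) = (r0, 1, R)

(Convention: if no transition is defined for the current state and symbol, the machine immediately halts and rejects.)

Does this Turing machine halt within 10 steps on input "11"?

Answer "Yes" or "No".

Execution trace:
Initial: [r0]11
Step 1: δ(r0, 1) = (r1, 1, R) → 1[r1]1
Step 2: δ(r1, 1) = (r1, 1, L) → [r1]11
Step 3: δ(r1, 1) = (r1, 1, L) → [r1]□11
Step 4: δ(r1, □) = (r0, 1, R) → 1[r0]11
Step 5: δ(r0, 1) = (r1, 1, R) → 11[r1]1
Step 6: δ(r1, 1) = (r1, 1, L) → 1[r1]11
Step 7: δ(r1, 1) = (r1, 1, L) → [r1]111
Step 8: δ(r1, 1) = (r1, 1, L) → [r1]□111
Step 9: δ(r1, □) = (r0, 1, R) → 1[r0]111
Step 10: δ(r0, 1) = (r1, 1, R) → 11[r1]11

The machine has not reached a halting state after 10 steps.
The machine did not halt within the 10-step bound.

Answer: No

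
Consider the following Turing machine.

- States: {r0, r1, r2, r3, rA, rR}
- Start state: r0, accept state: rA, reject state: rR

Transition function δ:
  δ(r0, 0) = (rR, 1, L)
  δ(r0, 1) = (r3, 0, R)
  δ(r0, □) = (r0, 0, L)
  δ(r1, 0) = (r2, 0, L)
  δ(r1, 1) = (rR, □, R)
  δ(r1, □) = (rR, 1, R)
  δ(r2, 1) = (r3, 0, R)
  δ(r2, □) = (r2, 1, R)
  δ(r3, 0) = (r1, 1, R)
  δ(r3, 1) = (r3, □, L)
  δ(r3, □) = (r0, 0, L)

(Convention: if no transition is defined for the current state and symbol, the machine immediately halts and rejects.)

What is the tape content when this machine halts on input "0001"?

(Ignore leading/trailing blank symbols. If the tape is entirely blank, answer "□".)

Execution trace:
Initial: [r0]0001
Step 1: δ(r0, 0) = (rR, 1, L) → [rR]□1001

The machine reaches the reject state rR and halts.

Final tape (ignoring leading/trailing blanks): 1001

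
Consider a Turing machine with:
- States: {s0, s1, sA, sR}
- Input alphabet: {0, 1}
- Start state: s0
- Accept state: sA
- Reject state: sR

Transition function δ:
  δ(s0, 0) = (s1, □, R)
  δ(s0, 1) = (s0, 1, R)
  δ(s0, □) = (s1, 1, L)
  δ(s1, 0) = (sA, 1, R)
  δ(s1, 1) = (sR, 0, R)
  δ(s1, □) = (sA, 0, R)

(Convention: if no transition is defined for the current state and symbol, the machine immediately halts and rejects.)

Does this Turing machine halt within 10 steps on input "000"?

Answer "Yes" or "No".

Execution trace:
Initial: [s0]000
Step 1: δ(s0, 0) = (s1, □, R) → □[s1]00
Step 2: δ(s1, 0) = (sA, 1, R) → □1[sA]0

The machine reaches the accept state sA and halts.
The machine halted after 2 steps (within the 10-step bound).

Answer: Yes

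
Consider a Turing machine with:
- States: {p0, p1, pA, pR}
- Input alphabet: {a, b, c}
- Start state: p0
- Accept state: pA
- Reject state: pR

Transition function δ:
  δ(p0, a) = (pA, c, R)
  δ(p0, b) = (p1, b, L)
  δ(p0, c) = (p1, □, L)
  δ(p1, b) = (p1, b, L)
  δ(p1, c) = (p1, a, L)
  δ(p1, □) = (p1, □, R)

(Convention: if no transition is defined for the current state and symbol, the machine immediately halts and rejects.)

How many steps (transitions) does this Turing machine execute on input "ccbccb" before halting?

Execution trace:
Initial: [p0]ccbccb
Step 1: δ(p0, c) = (p1, □, L) → [p1]□□cbccb
Step 2: δ(p1, □) = (p1, □, R) → □[p1]□cbccb
Step 3: δ(p1, □) = (p1, □, R) → □□[p1]cbccb
Step 4: δ(p1, c) = (p1, a, L) → □[p1]□abccb
Step 5: δ(p1, □) = (p1, □, R) → □□[p1]abccb

No transition is defined for δ(p1, a). By convention the machine halts and rejects.

The machine executed 5 steps before halting.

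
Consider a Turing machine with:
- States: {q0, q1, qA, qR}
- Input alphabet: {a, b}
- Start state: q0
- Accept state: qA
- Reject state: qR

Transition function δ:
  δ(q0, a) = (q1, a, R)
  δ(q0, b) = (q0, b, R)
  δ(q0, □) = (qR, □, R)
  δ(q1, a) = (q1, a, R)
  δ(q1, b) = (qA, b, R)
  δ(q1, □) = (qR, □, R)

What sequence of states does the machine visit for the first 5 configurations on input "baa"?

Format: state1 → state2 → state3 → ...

Execution trace:
Initial: [q0]baa
Step 1: δ(q0, b) = (q0, b, R) → b[q0]aa
Step 2: δ(q0, a) = (q1, a, R) → ba[q1]a
Step 3: δ(q1, a) = (q1, a, R) → baa[q1]□
Step 4: δ(q1, □) = (qR, □, R) → baa□[qR]□

The machine reaches the reject state qR and halts.

State sequence: q0 → q0 → q1 → q1 → qR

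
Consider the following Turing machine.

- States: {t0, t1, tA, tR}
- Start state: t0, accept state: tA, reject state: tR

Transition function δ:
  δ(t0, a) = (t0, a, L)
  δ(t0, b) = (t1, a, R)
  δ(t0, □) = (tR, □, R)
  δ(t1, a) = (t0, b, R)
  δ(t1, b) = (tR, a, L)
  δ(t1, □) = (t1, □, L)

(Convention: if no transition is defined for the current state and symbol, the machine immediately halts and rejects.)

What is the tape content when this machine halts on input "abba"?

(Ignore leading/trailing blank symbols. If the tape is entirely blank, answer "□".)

Execution trace:
Initial: [t0]abba
Step 1: δ(t0, a) = (t0, a, L) → [t0]□abba
Step 2: δ(t0, □) = (tR, □, R) → □[tR]abba

The machine reaches the reject state tR and halts.

Final tape (ignoring leading/trailing blanks): abba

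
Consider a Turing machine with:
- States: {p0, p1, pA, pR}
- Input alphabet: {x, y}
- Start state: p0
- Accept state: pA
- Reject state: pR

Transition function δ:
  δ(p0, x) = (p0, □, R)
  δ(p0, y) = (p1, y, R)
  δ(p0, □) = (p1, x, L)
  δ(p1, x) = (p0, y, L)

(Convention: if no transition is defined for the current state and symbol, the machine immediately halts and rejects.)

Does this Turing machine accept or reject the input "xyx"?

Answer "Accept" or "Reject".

Execution trace:
Initial: [p0]xyx
Step 1: δ(p0, x) = (p0, □, R) → □[p0]yx
Step 2: δ(p0, y) = (p1, y, R) → □y[p1]x
Step 3: δ(p1, x) = (p0, y, L) → □[p0]yy
Step 4: δ(p0, y) = (p1, y, R) → □y[p1]y

No transition is defined for δ(p1, y). By convention the machine halts and rejects.

Answer: Reject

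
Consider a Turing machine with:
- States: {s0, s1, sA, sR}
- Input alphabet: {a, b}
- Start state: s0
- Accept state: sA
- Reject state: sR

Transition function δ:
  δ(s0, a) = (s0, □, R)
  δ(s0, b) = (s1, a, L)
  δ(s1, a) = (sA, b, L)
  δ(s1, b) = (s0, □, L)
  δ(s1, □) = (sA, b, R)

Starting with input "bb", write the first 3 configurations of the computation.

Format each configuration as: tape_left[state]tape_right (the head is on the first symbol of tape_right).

Transitions applied:
Step 1: δ(s0, b) = (s1, a, L)
Step 2: δ(s1, □) = (sA, b, R)

The first 3 configurations are:
[s0]bb ⊢ [s1]□ab ⊢ b[sA]ab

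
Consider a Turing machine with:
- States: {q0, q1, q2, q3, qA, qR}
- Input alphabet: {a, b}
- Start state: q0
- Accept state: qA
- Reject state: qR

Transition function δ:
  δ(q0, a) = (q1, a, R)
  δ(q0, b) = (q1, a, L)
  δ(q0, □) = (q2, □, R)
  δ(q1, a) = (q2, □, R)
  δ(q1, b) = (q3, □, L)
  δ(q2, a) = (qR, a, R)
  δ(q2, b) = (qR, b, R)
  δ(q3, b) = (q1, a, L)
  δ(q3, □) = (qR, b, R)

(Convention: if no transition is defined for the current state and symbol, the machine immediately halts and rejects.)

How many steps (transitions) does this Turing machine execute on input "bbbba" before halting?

Execution trace:
Initial: [q0]bbbba
Step 1: δ(q0, b) = (q1, a, L) → [q1]□abbba

No transition is defined for δ(q1, □). By convention the machine halts and rejects.

The machine executed 1 step before halting.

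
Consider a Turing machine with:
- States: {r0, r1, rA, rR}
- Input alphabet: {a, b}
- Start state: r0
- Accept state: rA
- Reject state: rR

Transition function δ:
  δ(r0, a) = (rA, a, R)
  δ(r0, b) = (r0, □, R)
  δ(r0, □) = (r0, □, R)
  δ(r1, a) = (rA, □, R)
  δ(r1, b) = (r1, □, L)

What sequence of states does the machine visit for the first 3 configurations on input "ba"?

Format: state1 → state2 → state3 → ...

Execution trace:
Initial: [r0]ba
Step 1: δ(r0, b) = (r0, □, R) → □[r0]a
Step 2: δ(r0, a) = (rA, a, R) → □a[rA]□

The machine reaches the accept state rA and halts.

State sequence: r0 → r0 → rA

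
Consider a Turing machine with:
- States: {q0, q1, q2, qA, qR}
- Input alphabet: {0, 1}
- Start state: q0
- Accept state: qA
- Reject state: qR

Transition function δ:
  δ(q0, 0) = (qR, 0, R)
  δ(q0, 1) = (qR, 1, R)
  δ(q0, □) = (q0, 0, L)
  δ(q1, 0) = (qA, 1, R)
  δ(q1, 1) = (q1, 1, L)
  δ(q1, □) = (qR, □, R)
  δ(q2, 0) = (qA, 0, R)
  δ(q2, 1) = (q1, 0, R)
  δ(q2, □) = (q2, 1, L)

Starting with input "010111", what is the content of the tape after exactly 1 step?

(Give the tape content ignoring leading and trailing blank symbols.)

Execution trace:
Initial: [q0]010111
Step 1: δ(q0, 0) = (qR, 0, R) → 0[qR]10111

The machine reaches the reject state qR and halts.

After 1 step, the tape (ignoring leading/trailing blanks) is: 010111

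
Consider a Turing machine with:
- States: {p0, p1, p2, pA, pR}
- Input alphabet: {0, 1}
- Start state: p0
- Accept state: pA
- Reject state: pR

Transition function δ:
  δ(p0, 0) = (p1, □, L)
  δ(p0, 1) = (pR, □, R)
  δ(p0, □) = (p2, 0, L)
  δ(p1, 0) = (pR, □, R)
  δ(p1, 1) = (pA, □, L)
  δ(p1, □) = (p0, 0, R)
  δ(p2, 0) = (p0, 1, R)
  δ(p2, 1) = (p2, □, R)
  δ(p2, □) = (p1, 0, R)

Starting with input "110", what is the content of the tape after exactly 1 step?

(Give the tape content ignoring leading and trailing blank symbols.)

Execution trace:
Initial: [p0]110
Step 1: δ(p0, 1) = (pR, □, R) → □[pR]10

The machine reaches the reject state pR and halts.

After 1 step, the tape (ignoring leading/trailing blanks) is: 10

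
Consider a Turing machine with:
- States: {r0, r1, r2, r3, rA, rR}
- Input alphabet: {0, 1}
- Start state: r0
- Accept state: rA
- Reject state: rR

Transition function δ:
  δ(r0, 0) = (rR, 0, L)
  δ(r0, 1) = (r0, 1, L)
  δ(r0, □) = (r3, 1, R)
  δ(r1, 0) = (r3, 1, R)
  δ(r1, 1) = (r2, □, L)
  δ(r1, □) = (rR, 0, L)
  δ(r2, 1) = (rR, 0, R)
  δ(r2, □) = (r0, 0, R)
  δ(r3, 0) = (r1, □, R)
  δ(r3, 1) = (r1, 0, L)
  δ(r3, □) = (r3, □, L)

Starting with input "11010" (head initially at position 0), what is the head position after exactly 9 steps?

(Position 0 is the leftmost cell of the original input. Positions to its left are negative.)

Execution trace (head position shown):
Step 0: [r0]11010  (head at position 0)
Step 1: move left → [r0]□11010  (head at position -1)
Step 2: move right → 1[r3]11010  (head at position 0)
Step 3: move left → [r1]101010  (head at position -1)
Step 4: move left → [r2]□□01010  (head at position -2)
Step 5: move right → 0[r0]□01010  (head at position -1)
Step 6: move right → 01[r3]01010  (head at position 0)
Step 7: move right → 01□[r1]1010  (head at position 1)
Step 8: move left → 01[r2]□□010  (head at position 0)
Step 9: move right → 010[r0]□010  (head at position 1)

After 9 steps, the head is at position 1.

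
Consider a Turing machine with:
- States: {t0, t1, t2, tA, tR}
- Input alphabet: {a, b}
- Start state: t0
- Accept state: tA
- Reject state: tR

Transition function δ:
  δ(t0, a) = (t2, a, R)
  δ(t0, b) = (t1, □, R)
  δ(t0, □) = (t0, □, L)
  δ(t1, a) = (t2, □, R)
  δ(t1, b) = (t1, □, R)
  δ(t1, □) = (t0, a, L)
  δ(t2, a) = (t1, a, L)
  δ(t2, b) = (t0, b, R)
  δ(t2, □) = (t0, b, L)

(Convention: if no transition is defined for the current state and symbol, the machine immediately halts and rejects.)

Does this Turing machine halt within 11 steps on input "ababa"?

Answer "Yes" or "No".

Execution trace:
Initial: [t0]ababa
Step 1: δ(t0, a) = (t2, a, R) → a[t2]baba
Step 2: δ(t2, b) = (t0, b, R) → ab[t0]aba
Step 3: δ(t0, a) = (t2, a, R) → aba[t2]ba
Step 4: δ(t2, b) = (t0, b, R) → abab[t0]a
Step 5: δ(t0, a) = (t2, a, R) → ababa[t2]□
Step 6: δ(t2, □) = (t0, b, L) → abab[t0]ab
Step 7: δ(t0, a) = (t2, a, R) → ababa[t2]b
Step 8: δ(t2, b) = (t0, b, R) → ababab[t0]□
Step 9: δ(t0, □) = (t0, □, L) → ababa[t0]b□
Step 10: δ(t0, b) = (t1, □, R) → ababa□[t1]□
Step 11: δ(t1, □) = (t0, a, L) → ababa[t0]□a

The machine has not reached a halting state after 11 steps.
The machine did not halt within the 11-step bound.

Answer: No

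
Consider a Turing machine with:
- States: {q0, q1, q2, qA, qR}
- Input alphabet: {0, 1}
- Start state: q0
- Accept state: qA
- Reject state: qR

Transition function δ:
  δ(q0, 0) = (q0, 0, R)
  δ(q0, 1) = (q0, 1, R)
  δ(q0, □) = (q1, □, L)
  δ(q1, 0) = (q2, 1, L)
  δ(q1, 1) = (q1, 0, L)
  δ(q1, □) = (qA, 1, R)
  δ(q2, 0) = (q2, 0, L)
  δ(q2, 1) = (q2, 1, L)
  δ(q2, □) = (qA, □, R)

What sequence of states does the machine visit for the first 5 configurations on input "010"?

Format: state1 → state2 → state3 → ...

Execution trace:
Initial: [q0]010
Step 1: δ(q0, 0) = (q0, 0, R) → 0[q0]10
Step 2: δ(q0, 1) = (q0, 1, R) → 01[q0]0
Step 3: δ(q0, 0) = (q0, 0, R) → 010[q0]□
Step 4: δ(q0, □) = (q1, □, L) → 01[q1]0□

State sequence: q0 → q0 → q0 → q0 → q1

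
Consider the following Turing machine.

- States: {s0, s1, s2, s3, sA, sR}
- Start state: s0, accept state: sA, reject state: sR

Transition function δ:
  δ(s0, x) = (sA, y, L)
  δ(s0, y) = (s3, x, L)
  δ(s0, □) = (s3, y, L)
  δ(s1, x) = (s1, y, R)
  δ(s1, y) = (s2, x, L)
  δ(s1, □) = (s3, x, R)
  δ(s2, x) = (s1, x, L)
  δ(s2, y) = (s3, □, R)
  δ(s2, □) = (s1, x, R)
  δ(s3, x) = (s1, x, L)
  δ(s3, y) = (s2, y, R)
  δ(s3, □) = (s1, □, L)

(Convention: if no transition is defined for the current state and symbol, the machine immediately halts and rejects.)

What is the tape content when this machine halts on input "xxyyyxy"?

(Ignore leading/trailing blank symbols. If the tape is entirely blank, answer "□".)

Execution trace:
Initial: [s0]xxyyyxy
Step 1: δ(s0, x) = (sA, y, L) → [sA]□yxyyyxy

The machine reaches the accept state sA and halts.

Final tape (ignoring leading/trailing blanks): yxyyyxy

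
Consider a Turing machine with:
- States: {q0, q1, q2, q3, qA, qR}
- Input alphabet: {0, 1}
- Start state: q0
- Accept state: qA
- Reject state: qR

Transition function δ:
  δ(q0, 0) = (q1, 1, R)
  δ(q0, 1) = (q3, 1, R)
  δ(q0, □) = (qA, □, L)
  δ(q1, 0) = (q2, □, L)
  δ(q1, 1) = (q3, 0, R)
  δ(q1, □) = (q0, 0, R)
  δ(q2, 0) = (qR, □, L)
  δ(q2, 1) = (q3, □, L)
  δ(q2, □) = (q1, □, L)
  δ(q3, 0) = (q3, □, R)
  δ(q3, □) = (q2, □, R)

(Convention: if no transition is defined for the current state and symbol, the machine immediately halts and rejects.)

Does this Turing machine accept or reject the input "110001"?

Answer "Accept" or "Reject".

Execution trace:
Initial: [q0]110001
Step 1: δ(q0, 1) = (q3, 1, R) → 1[q3]10001

No transition is defined for δ(q3, 1). By convention the machine halts and rejects.

Answer: Reject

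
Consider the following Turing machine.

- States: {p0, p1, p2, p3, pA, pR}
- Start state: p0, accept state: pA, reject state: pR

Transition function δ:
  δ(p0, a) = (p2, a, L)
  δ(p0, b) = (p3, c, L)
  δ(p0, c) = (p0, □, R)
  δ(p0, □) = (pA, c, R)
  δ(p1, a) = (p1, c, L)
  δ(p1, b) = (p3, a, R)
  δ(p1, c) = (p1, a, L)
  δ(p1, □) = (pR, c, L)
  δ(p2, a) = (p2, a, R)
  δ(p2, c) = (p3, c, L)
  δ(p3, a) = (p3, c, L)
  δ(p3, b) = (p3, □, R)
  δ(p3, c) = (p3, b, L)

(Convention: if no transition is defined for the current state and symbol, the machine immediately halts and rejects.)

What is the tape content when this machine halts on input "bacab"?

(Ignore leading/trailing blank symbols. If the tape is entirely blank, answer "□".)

Execution trace:
Initial: [p0]bacab
Step 1: δ(p0, b) = (p3, c, L) → [p3]□cacab

No transition is defined for δ(p3, □). By convention the machine halts and rejects.

Final tape (ignoring leading/trailing blanks): cacab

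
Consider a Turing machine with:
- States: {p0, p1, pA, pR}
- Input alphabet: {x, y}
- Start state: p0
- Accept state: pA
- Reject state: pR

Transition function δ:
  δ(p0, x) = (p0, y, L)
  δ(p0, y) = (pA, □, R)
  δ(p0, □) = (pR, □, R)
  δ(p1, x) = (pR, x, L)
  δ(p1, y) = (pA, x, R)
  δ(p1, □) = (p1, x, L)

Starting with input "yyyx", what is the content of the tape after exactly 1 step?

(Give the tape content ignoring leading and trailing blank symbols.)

Execution trace:
Initial: [p0]yyyx
Step 1: δ(p0, y) = (pA, □, R) → □[pA]yyx

The machine reaches the accept state pA and halts.

After 1 step, the tape (ignoring leading/trailing blanks) is: yyx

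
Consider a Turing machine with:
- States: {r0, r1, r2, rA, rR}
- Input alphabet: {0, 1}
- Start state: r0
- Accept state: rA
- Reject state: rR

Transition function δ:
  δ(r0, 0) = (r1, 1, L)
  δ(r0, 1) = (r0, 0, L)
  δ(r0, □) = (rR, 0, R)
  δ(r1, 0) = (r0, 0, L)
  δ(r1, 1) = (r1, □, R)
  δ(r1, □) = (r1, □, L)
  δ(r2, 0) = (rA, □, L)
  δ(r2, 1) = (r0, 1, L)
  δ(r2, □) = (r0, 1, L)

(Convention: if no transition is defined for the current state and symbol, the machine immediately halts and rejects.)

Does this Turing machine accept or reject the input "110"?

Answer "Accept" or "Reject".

Execution trace:
Initial: [r0]110
Step 1: δ(r0, 1) = (r0, 0, L) → [r0]□010
Step 2: δ(r0, □) = (rR, 0, R) → 0[rR]010

The machine reaches the reject state rR and halts.

Answer: Reject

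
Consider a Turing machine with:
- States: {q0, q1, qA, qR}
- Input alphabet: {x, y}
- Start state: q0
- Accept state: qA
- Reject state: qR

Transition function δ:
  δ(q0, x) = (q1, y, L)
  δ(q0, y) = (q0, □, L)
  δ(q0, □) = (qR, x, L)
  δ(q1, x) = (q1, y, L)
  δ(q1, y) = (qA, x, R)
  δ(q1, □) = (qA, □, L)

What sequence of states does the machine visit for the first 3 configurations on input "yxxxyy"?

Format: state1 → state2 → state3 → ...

Execution trace:
Initial: [q0]yxxxyy
Step 1: δ(q0, y) = (q0, □, L) → [q0]□□xxxyy
Step 2: δ(q0, □) = (qR, x, L) → [qR]□x□xxxyy

The machine reaches the reject state qR and halts.

State sequence: q0 → q0 → qR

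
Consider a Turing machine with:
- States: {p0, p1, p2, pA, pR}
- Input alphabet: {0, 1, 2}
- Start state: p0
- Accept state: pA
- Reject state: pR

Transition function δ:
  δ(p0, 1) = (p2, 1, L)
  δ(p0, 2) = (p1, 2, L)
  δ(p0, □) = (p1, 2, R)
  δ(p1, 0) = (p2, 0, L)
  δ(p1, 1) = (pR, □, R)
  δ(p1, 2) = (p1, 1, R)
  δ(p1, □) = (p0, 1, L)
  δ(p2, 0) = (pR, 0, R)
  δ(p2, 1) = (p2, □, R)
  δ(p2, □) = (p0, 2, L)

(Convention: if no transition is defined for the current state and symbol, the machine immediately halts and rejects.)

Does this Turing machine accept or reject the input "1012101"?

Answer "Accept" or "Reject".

Execution trace:
Initial: [p0]1012101
Step 1: δ(p0, 1) = (p2, 1, L) → [p2]□1012101
Step 2: δ(p2, □) = (p0, 2, L) → [p0]□21012101
Step 3: δ(p0, □) = (p1, 2, R) → 2[p1]21012101
Step 4: δ(p1, 2) = (p1, 1, R) → 21[p1]1012101
Step 5: δ(p1, 1) = (pR, □, R) → 21□[pR]012101

The machine reaches the reject state pR and halts.

Answer: Reject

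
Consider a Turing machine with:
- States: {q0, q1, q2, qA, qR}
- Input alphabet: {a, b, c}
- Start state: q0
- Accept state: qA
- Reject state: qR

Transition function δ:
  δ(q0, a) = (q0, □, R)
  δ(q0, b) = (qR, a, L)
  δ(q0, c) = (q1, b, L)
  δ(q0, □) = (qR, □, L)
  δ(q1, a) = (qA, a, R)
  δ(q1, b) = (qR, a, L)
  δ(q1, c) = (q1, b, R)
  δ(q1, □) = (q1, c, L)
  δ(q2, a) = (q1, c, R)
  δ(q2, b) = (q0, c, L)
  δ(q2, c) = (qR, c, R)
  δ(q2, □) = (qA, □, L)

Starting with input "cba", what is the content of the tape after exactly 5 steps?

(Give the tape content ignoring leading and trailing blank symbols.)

Execution trace:
Initial: [q0]cba
Step 1: δ(q0, c) = (q1, b, L) → [q1]□bba
Step 2: δ(q1, □) = (q1, c, L) → [q1]□cbba
Step 3: δ(q1, □) = (q1, c, L) → [q1]□ccbba
Step 4: δ(q1, □) = (q1, c, L) → [q1]□cccbba
Step 5: δ(q1, □) = (q1, c, L) → [q1]□ccccbba

After 5 steps, the tape (ignoring leading/trailing blanks) is: ccccbba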